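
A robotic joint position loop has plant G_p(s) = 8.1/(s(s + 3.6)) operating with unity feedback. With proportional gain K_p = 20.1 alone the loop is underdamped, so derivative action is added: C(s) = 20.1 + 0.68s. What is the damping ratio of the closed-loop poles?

ζ = 0.357

Forward path: (20.1 + 0.68s)·8.1/(s(s+3.6)). The closed-loop characteristic equation is s² + (3.6 + 8.1·0.68)s + 8.1·20.1 = 0.
That is s² + 9.108s + 162.8 = 0, so ω_n = 12.76 rad/s and ζ = 9.108/(2·12.76) = 0.3569.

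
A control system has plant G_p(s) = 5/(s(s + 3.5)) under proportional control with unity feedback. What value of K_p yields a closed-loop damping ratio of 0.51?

K_p = 2.35

Closed-loop characteristic equation: s² + 3.5s + K_p·5 = 0.
So ω_n = √(5K_p) and 2ζω_n = 3.5, giving ζ = 3.5/(2√(5K_p)).
Setting ζ = 0.51: √(5K_p) = 3.5/(2·0.51) = 3.431, so K_p = 11.77/5 = 2.35.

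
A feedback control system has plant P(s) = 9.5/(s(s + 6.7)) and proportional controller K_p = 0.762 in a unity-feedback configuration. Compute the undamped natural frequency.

The closed-loop denominator is s(s+6.7) + 0.762·9.5 = s² + 6.7s + 7.239.
Matching s² + 2ζω_n s + ω_n²: ω_n = √7.239 = 2.691 rad/s and 2ζω_n = 6.7, so ζ = 6.7/(2·2.691) = 1.25.

ω_n = 2.69 rad/s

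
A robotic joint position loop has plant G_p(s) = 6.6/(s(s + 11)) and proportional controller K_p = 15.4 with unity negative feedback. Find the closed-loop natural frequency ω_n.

ω_n = 10.1 rad/s

The closed-loop denominator is s(s+11) + 15.4·6.6 = s² + 11s + 101.6.
So ω_n² = 101.6 ⇒ ω_n = 10.08 rad/s, and ζ = 11/(2ω_n) = 0.546.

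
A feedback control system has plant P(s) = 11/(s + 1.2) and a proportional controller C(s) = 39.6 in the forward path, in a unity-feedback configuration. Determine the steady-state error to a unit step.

The loop is type 0. Static position error constant K_pos = C(0)·P(0) = 39.6·9.167 = 363.
Steady-state error to a unit step: e_ss = 1/(1+K_pos) = 1/364 = 0.00275.

0.00275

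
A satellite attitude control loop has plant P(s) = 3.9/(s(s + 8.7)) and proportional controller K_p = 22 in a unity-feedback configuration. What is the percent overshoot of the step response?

The closed-loop denominator s² + 8.7s + 85.8 gives ω_n = √85.8 = 9.263 and ζ = 8.7/(2ω_n) = 0.4696.
%OS = 100·exp(−πζ/√(1−ζ²)) = 100·exp(−π·0.4696/√0.7795) = 18.8%.

18.8%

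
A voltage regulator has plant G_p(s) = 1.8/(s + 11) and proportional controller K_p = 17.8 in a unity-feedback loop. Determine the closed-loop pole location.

Closed-loop transfer function: T(s) = K_p·G_p(s)/(1 + K_p·G_p(s)) = 32.04/(s + 11 + 32.04) = 32.04/(s + 43.04).
The closed-loop pole is at s = −43.04.

s = -43.04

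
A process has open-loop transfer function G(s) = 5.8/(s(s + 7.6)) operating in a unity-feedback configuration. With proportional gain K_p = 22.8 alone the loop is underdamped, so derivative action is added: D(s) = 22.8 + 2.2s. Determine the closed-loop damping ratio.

Forward path: (22.8 + 2.2s)·5.8/(s(s+7.6)). The closed-loop characteristic equation is s² + (7.6 + 5.8·2.2)s + 5.8·22.8 = 0.
That is s² + 20.36s + 132.2 = 0, so ω_n = 11.5 rad/s and ζ = 20.36/(2·11.5) = 0.8853.

ζ = 0.885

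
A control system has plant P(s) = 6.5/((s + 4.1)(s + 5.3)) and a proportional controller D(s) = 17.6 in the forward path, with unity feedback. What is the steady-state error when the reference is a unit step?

0.16

The loop is type 0. Static position error constant K_pos = D(0)·P(0) = 17.6·0.2991 = 5.265.
Steady-state error to a unit step: e_ss = 1/(1+K_pos) = 1/6.265 = 0.16.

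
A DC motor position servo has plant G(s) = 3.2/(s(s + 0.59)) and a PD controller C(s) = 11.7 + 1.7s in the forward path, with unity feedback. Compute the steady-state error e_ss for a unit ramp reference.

The loop has one pole at the origin (type 1). Velocity error constant K_v = lim_{s→0} s·C(s)G(s) = 11.7·3.2/0.59 = 63.46.
Steady-state error to a unit ramp: e_ss = 1/K_v = 0.0158.

0.0158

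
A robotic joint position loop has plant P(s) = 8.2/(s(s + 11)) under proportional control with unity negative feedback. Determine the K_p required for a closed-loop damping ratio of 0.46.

Closed-loop characteristic equation: s² + 11s + K_p·8.2 = 0.
So ω_n = √(8.2K_p) and 2ζω_n = 11, giving ζ = 11/(2√(8.2K_p)).
Setting ζ = 0.46: √(8.2K_p) = 11/(2·0.46) = 11.96, so K_p = 143/8.2 = 17.4.

K_p = 17.4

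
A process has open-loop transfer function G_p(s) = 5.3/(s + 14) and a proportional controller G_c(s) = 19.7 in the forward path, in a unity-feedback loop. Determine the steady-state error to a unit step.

0.118

The loop is type 0. Static position error constant K_pos = G_c(0)·G_p(0) = 19.7·0.3786 = 7.458.
Steady-state error to a unit step: e_ss = 1/(1+K_pos) = 1/8.458 = 0.118.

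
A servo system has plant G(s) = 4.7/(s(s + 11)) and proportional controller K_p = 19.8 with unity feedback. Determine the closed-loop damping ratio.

1 + K_p·G(s) = 0 gives s² + 11s + 93.06 = 0.
Matching s² + 2ζω_n s + ω_n²: ω_n = √93.06 = 9.647 rad/s and 2ζω_n = 11, so ζ = 11/(2·9.647) = 0.57.

ζ = 0.57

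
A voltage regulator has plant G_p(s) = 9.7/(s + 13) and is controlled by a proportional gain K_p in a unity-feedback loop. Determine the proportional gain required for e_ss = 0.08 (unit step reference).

K_p = 15.4

Steady-state error for a unit step on this type-0 loop is 1/(1 + K_p·G_p(0)).
G_p(0) = 0.7462. Require 1/(1 + K_p·0.7462) = 0.08, so 1 + 0.7462·K_p = 12.5.
K_p = (12.5 − 1)/0.7462 = 15.4.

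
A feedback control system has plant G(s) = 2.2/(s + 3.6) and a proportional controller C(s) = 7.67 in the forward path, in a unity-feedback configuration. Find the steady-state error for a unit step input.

The loop is type 0. Static position error constant K_pos = C(0)·G(0) = 7.67·0.6111 = 4.687.
Steady-state error to a unit step: e_ss = 1/(1+K_pos) = 1/5.687 = 0.176.

0.176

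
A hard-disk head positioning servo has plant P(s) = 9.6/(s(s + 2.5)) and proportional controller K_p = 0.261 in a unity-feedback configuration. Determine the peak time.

T_p = 3.23 s

The closed-loop denominator s² + 2.5s + 2.506 gives ω_n = √2.506 = 1.583 and ζ = 2.5/(2ω_n) = 0.7897.
Damped frequency ω_d = ω_n√(1−ζ²) = 0.9711 rad/s, so peak time T_p = π/ω_d = 3.23 s.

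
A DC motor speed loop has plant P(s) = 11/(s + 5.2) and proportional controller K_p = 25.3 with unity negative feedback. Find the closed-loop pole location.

Closed-loop transfer function: T(s) = K_p·P(s)/(1 + K_p·P(s)) = 278.3/(s + 5.2 + 278.3) = 278.3/(s + 283.5).
The closed-loop pole is at s = −283.5.

s = -283.5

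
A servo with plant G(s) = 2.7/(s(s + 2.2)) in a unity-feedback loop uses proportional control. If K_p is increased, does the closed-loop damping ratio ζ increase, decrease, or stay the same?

ζ = 2.2/(2√(2.7K_p)); increasing K_p raises the denominator, so ζ falls.

decrease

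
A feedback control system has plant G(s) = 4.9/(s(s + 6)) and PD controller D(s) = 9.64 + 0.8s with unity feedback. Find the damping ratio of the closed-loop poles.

Forward path: (9.64 + 0.8s)·4.9/(s(s+6)). The closed-loop characteristic equation is s² + (6 + 4.9·0.8)s + 4.9·9.64 = 0.
That is s² + 9.92s + 47.24 = 0, so ω_n = 6.873 rad/s and ζ = 9.92/(2·6.873) = 0.7217.

ζ = 0.722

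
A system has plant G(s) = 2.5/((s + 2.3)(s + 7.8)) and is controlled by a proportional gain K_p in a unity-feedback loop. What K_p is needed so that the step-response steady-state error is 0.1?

K_p = 64.6

For a type-0 loop with proportional control, e_ss = 1/(1 + K_p·G(0)).
G(0) = 0.1394. Require 1/(1 + K_p·0.1394) = 0.1, so 1 + 0.1394·K_p = 10.
K_p = (10 − 1)/0.1394 = 64.6.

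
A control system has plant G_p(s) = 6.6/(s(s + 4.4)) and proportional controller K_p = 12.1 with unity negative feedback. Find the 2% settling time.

The closed-loop denominator s² + 4.4s + 79.86 gives ω_n = √79.86 = 8.936 and ζ = 4.4/(2ω_n) = 0.2462.
2% settling time T_s ≈ 4/(ζω_n) = 4/2.2 = 1.82 s.

T_s ≈ 1.82 s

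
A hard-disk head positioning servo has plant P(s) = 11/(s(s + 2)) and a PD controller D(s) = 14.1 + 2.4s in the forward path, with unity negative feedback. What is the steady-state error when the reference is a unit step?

The open loop D(s)P(s) has a pole at the origin (type 1), so the static position error constant is infinite and e_ss = 1/(1+∞) = 0.

0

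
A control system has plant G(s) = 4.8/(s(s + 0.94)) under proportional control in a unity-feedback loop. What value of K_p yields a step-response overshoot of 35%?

K_p = 0.458

From %OS = 100·exp(−πζ/√(1−ζ²)) = 35%, ζ = −ln(0.35)/√(π²+ln²(0.35)) = 0.3169.
Characteristic equation s² + 0.94s + 4.8K_p = 0 gives ζ = 0.94/(2√(4.8K_p)).
Setting ζ = 0.3169: √(4.8K_p) = 0.94/(2·0.3169) = 1.483, so K_p = 2.199/4.8 = 0.458.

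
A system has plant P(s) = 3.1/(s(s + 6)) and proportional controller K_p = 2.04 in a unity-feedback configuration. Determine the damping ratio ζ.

ζ = 1.19

With unity feedback the closed-loop characteristic equation is s² + 6s + 2.04·3.1 = s² + 6s + 6.324 = 0.
So ω_n² = 6.324 ⇒ ω_n = 2.515 rad/s, and ζ = 6/(2ω_n) = 1.19.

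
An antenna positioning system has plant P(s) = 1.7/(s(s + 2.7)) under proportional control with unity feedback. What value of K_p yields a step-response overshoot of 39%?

K_p = 13

From %OS = 100·exp(−πζ/√(1−ζ²)) = 39%, ζ = −ln(0.39)/√(π²+ln²(0.39)) = 0.2871.
Characteristic equation s² + 2.7s + 1.7K_p = 0 gives ζ = 2.7/(2√(1.7K_p)).
Setting ζ = 0.2871: √(1.7K_p) = 2.7/(2·0.2871) = 4.702, so K_p = 22.11/1.7 = 13.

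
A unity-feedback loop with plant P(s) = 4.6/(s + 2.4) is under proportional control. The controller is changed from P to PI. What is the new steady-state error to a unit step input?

The integrator makes K_pos = lim_{s→0} C(s)G(s) infinite, so e_ss = 1/(1+K_pos) = 0.

0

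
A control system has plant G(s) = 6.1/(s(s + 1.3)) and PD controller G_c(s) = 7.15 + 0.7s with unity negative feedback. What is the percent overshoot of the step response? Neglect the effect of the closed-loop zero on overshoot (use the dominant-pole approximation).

23.2%

Forward path: (7.15 + 0.7s)·6.1/(s(s+1.3)). The closed-loop characteristic equation is s² + (1.3 + 6.1·0.7)s + 6.1·7.15 = 0.
That is s² + 5.57s + 43.62 = 0, so ω_n = 6.604 rad/s and ζ = 5.57/(2·6.604) = 0.4217.
%OS = 100·exp(−πζ/√(1−ζ²)) = 23.2%.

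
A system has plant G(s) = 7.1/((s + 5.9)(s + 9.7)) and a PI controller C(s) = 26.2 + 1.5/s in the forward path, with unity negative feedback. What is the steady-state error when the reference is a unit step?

The open loop C(s)G(s) has a pole at the origin (type 1), so the static position error constant is infinite and e_ss = 1/(1+∞) = 0.

0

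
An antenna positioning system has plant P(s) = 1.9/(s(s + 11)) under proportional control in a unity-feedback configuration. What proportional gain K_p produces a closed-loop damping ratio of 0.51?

K_p = 61.2

Closed-loop characteristic equation: s² + 11s + K_p·1.9 = 0.
So ω_n = √(1.9K_p) and 2ζω_n = 11, giving ζ = 11/(2√(1.9K_p)).
Setting ζ = 0.51: √(1.9K_p) = 11/(2·0.51) = 10.78, so K_p = 116.3/1.9 = 61.2.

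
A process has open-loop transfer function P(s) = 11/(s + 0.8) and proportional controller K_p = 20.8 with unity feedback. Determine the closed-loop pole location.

s = -229.6

Closed-loop transfer function: T(s) = K_p·P(s)/(1 + K_p·P(s)) = 228.8/(s + 0.8 + 228.8) = 228.8/(s + 229.6).
The closed-loop pole is at s = −229.6.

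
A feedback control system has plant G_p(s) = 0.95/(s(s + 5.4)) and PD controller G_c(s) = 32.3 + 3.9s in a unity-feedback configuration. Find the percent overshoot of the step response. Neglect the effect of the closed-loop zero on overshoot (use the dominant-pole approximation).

Forward path: (32.3 + 3.9s)·0.95/(s(s+5.4)). The closed-loop characteristic equation is s² + (5.4 + 0.95·3.9)s + 0.95·32.3 = 0.
That is s² + 9.105s + 30.68 = 0, so ω_n = 5.539 rad/s and ζ = 9.105/(2·5.539) = 0.8218.
%OS = 100·exp(−πζ/√(1−ζ²)) = 1.08%.

1.08%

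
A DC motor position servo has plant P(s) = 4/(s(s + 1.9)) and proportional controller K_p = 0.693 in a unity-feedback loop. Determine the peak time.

The closed-loop denominator s² + 1.9s + 2.772 gives ω_n = √2.772 = 1.665 and ζ = 1.9/(2ω_n) = 0.5706.
Damped frequency ω_d = ω_n√(1−ζ²) = 1.367 rad/s, so peak time T_p = π/ω_d = 2.3 s.

T_p = 2.3 s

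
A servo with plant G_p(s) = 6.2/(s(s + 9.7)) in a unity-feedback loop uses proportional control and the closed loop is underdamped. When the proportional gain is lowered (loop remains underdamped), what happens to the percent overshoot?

ζ = 9.7/(2√(6.2K_p)) rises as K_p falls; higher damping means less overshoot.

decrease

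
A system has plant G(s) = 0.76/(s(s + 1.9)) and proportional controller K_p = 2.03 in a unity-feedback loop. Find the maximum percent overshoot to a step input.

Closed-loop characteristic equation: s² + 1.9s + 1.543 = 0, so ω_n = 1.242 rad/s and ζ = 1.9/(2·1.242) = 0.7648.
%OS = 100·exp(−πζ/√(1−ζ²)) = 100·exp(−π·0.7648/√0.415) = 2.4%.

2.4%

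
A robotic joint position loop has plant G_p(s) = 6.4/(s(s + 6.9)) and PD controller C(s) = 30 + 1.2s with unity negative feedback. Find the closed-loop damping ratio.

Forward path: (30 + 1.2s)·6.4/(s(s+6.9)). The closed-loop characteristic equation is s² + (6.9 + 6.4·1.2)s + 6.4·30 = 0.
That is s² + 14.58s + 192 = 0, so ω_n = 13.86 rad/s and ζ = 14.58/(2·13.86) = 0.5261.

ζ = 0.526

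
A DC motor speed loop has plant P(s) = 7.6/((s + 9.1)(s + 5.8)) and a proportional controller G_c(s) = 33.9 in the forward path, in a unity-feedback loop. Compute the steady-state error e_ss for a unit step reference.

The loop is type 0. Static position error constant K_pos = G_c(0)·P(0) = 33.9·0.144 = 4.881.
Steady-state error to a unit step: e_ss = 1/(1+K_pos) = 1/5.881 = 0.17.

0.17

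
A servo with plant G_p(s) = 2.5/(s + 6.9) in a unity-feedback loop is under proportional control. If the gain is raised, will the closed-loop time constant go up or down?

decrease

Closed-loop pole is at s = −(6.9+K_p·2.5); larger K_p moves it further left, so τ = 1/(6.9+K_p·2.5) decreases.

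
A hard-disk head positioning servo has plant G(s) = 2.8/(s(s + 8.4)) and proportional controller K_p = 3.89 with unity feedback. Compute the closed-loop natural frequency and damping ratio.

ω_n = 3.3 rad/s, ζ = 1.27

1 + K_p·G(s) = 0 gives s² + 8.4s + 10.89 = 0.
So ω_n² = 10.89 ⇒ ω_n = 3.3 rad/s, and ζ = 8.4/(2ω_n) = 1.27.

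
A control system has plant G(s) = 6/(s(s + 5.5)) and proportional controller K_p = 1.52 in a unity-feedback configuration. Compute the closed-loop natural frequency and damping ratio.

ω_n = 3.02 rad/s, ζ = 0.911

With unity feedback the closed-loop characteristic equation is s² + 5.5s + 1.52·6 = s² + 5.5s + 9.12 = 0.
Matching s² + 2ζω_n s + ω_n²: ω_n = √9.12 = 3.02 rad/s and 2ζω_n = 5.5, so ζ = 5.5/(2·3.02) = 0.911.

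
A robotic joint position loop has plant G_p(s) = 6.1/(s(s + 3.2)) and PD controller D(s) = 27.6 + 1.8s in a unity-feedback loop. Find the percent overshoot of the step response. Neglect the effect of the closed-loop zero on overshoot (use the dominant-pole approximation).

12.9%

Forward path: (27.6 + 1.8s)·6.1/(s(s+3.2)). The closed-loop characteristic equation is s² + (3.2 + 6.1·1.8)s + 6.1·27.6 = 0.
That is s² + 14.18s + 168.4 = 0, so ω_n = 12.98 rad/s and ζ = 14.18/(2·12.98) = 0.5464.
%OS = 100·exp(−πζ/√(1−ζ²)) = 12.9%.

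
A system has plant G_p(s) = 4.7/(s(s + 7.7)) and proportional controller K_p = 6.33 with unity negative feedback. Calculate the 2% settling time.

The closed-loop denominator s² + 7.7s + 29.75 gives ω_n = √29.75 = 5.454 and ζ = 7.7/(2ω_n) = 0.7058.
2% settling time T_s ≈ 4/(ζω_n) = 4/3.85 = 1.04 s.

T_s ≈ 1.04 s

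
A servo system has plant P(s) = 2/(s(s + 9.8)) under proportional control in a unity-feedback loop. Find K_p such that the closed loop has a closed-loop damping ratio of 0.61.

K_p = 32.3

Closed-loop characteristic equation: s² + 9.8s + K_p·2 = 0.
So ω_n = √(2K_p) and 2ζω_n = 9.8, giving ζ = 9.8/(2√(2K_p)).
Setting ζ = 0.61: √(2K_p) = 9.8/(2·0.61) = 8.033, so K_p = 64.53/2 = 32.3.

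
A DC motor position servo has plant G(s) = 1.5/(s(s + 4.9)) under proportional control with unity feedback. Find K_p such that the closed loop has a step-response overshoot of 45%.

K_p = 65.9

From %OS = 100·exp(−πζ/√(1−ζ²)) = 45%, ζ = −ln(0.45)/√(π²+ln²(0.45)) = 0.2463.
Characteristic equation s² + 4.9s + 1.5K_p = 0 gives ζ = 4.9/(2√(1.5K_p)).
Setting ζ = 0.2463: √(1.5K_p) = 4.9/(2·0.2463) = 9.946, so K_p = 98.91/1.5 = 65.9.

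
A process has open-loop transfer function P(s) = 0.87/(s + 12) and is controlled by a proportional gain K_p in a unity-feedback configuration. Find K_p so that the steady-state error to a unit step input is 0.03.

Steady-state error for a unit step on this type-0 loop is 1/(1 + K_p·P(0)).
P(0) = 0.0725. Require 1/(1 + K_p·0.0725) = 0.03, so 1 + 0.0725·K_p = 33.33.
K_p = (33.33 − 1)/0.0725 = 446.

K_p = 446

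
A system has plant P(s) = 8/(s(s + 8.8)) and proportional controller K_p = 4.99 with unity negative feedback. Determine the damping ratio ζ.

The closed-loop denominator is s(s+8.8) + 4.99·8 = s² + 8.8s + 39.92.
Matching s² + 2ζω_n s + ω_n²: ω_n = √39.92 = 6.318 rad/s and 2ζω_n = 8.8, so ζ = 8.8/(2·6.318) = 0.696.

ζ = 0.696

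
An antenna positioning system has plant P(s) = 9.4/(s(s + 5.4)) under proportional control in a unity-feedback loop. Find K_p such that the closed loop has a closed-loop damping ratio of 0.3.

Closed-loop characteristic equation: s² + 5.4s + K_p·9.4 = 0.
So ω_n = √(9.4K_p) and 2ζω_n = 5.4, giving ζ = 5.4/(2√(9.4K_p)).
Setting ζ = 0.3: √(9.4K_p) = 5.4/(2·0.3) = 9, so K_p = 81/9.4 = 8.62.

K_p = 8.62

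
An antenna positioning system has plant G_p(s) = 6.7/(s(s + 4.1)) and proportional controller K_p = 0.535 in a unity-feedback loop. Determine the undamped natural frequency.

ω_n = 1.89 rad/s

With unity feedback the closed-loop characteristic equation is s² + 4.1s + 0.535·6.7 = s² + 4.1s + 3.585 = 0.
Matching s² + 2ζω_n s + ω_n²: ω_n = √3.585 = 1.893 rad/s and 2ζω_n = 4.1, so ζ = 4.1/(2·1.893) = 1.08.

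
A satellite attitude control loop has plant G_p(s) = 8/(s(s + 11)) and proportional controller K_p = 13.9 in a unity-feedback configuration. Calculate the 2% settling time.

T_s ≈ 0.727 s

From 1 + K_pG_p(s) = 0: s² + 11s + 111.2 = 0 ⇒ ω_n = 10.55, ζ = 0.5216.
2% settling time T_s ≈ 4/(ζω_n) = 4/5.5 = 0.727 s.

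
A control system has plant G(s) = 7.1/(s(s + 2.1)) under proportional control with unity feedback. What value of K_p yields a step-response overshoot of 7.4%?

From %OS = 100·exp(−πζ/√(1−ζ²)) = 7.4%, ζ = −ln(0.074)/√(π²+ln²(0.074)) = 0.6381.
Characteristic equation s² + 2.1s + 7.1K_p = 0 gives ζ = 2.1/(2√(7.1K_p)).
Setting ζ = 0.6381: √(7.1K_p) = 2.1/(2·0.6381) = 1.645, so K_p = 2.708/7.1 = 0.381.

K_p = 0.381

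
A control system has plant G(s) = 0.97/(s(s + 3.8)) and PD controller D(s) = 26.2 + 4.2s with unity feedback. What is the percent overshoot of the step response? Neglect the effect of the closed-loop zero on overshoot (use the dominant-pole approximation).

1.97%

Forward path: (26.2 + 4.2s)·0.97/(s(s+3.8)). The closed-loop characteristic equation is s² + (3.8 + 0.97·4.2)s + 0.97·26.2 = 0.
That is s² + 7.874s + 25.41 = 0, so ω_n = 5.041 rad/s and ζ = 7.874/(2·5.041) = 0.781.
%OS = 100·exp(−πζ/√(1−ζ²)) = 1.97%.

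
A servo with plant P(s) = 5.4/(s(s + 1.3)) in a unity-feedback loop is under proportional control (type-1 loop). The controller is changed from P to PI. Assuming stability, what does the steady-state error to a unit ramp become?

The integrator raises the loop to type 2, so K_v → ∞ and e_ss to a ramp is zero.

0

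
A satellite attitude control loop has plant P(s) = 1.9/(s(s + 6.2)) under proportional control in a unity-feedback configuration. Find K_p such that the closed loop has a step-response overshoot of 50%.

K_p = 109

From %OS = 100·exp(−πζ/√(1−ζ²)) = 50%, ζ = −ln(0.5)/√(π²+ln²(0.5)) = 0.2155.
Characteristic equation s² + 6.2s + 1.9K_p = 0 gives ζ = 6.2/(2√(1.9K_p)).
Setting ζ = 0.2155: √(1.9K_p) = 6.2/(2·0.2155) = 14.39, so K_p = 207/1.9 = 109.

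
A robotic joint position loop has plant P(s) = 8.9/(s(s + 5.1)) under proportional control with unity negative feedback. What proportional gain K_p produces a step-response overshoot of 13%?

K_p = 2.46

From %OS = 100·exp(−πζ/√(1−ζ²)) = 13%, ζ = −ln(0.13)/√(π²+ln²(0.13)) = 0.5446.
Characteristic equation s² + 5.1s + 8.9K_p = 0 gives ζ = 5.1/(2√(8.9K_p)).
Setting ζ = 0.5446: √(8.9K_p) = 5.1/(2·0.5446) = 4.682, so K_p = 21.92/8.9 = 2.46.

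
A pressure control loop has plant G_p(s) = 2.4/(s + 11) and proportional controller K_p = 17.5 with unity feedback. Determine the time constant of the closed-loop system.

Closed-loop transfer function: T(s) = K_p·G_p(s)/(1 + K_p·G_p(s)) = 42/(s + 11 + 42) = 42/(s + 53).
Time constant τ = 1/53 = 0.0189 s.

τ = 0.0189 s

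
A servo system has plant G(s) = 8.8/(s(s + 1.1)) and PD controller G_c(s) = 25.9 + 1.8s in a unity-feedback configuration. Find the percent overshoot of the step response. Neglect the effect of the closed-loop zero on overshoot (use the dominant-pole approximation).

11.9%

Forward path: (25.9 + 1.8s)·8.8/(s(s+1.1)). The closed-loop characteristic equation is s² + (1.1 + 8.8·1.8)s + 8.8·25.9 = 0.
That is s² + 16.94s + 227.9 = 0, so ω_n = 15.1 rad/s and ζ = 16.94/(2·15.1) = 0.561.
%OS = 100·exp(−πζ/√(1−ζ²)) = 11.9%.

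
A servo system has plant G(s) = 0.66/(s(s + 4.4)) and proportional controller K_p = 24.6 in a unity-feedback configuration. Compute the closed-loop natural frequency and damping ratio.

ω_n = 4.03 rad/s, ζ = 0.546

1 + K_p·G(s) = 0 gives s² + 4.4s + 16.24 = 0.
Matching s² + 2ζω_n s + ω_n²: ω_n = √16.24 = 4.029 rad/s and 2ζω_n = 4.4, so ζ = 4.4/(2·4.029) = 0.546.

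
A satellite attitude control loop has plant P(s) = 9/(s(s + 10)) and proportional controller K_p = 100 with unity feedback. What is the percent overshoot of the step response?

58.8%

Closed-loop characteristic equation: s² + 10s + 900 = 0, so ω_n = 30 rad/s and ζ = 10/(2·30) = 0.1667.
%OS = 100·exp(−πζ/√(1−ζ²)) = 100·exp(−π·0.1667/√0.9722) = 58.8%.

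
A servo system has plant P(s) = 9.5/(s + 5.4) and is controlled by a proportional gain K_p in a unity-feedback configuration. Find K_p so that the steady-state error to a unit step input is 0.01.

The loop is type 0, so e_ss(step) = 1/(1 + K_pos) with K_pos = K_p·P(0).
P(0) = 1.759. Require 1/(1 + K_p·1.759) = 0.01, so 1 + 1.759·K_p = 100.
K_p = (100 − 1)/1.759 = 56.3.

K_p = 56.3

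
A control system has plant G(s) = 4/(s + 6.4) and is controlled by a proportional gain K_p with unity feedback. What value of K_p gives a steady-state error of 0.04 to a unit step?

The loop is type 0, so e_ss(step) = 1/(1 + K_pos) with K_pos = K_p·G(0).
G(0) = 0.625. Require 1/(1 + K_p·0.625) = 0.04, so 1 + 0.625·K_p = 25.
K_p = (25 − 1)/0.625 = 38.4.

K_p = 38.4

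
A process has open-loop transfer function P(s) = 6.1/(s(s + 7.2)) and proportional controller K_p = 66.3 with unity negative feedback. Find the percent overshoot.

56.5%

Closed-loop characteristic equation: s² + 7.2s + 404.4 = 0, so ω_n = 20.11 rad/s and ζ = 7.2/(2·20.11) = 0.179.
%OS = 100·exp(−πζ/√(1−ζ²)) = 100·exp(−π·0.179/√0.968) = 56.5%.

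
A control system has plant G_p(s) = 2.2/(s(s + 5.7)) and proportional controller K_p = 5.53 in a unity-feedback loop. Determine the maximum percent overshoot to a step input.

1.16%

The closed-loop denominator s² + 5.7s + 12.17 gives ω_n = √12.17 = 3.488 and ζ = 5.7/(2ω_n) = 0.8171.
%OS = 100·exp(−πζ/√(1−ζ²)) = 100·exp(−π·0.8171/√0.3324) = 1.16%.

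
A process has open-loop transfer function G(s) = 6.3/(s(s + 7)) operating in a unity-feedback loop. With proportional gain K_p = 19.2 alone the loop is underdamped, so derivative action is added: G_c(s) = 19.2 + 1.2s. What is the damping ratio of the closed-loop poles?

Forward path: (19.2 + 1.2s)·6.3/(s(s+7)). The closed-loop characteristic equation is s² + (7 + 6.3·1.2)s + 6.3·19.2 = 0.
That is s² + 14.56s + 121 = 0, so ω_n = 11 rad/s and ζ = 14.56/(2·11) = 0.6619.

ζ = 0.662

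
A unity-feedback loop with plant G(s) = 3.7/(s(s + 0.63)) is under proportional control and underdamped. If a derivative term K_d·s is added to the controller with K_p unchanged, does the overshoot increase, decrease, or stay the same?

decrease

The derivative term adds K·K_d to the s-coefficient of the characteristic equation, raising 2ζω_n while ω_n is unchanged; ζ increases, so overshoot decreases.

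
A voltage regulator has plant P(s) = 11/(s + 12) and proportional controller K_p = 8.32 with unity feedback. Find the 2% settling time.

T_s ≈ 0.0386 s

Closed-loop transfer function: T(s) = K_p·P(s)/(1 + K_p·P(s)) = 91.52/(s + 12 + 91.52) = 91.52/(s + 103.5).
Time constant τ = 1/103.5 = 0.00966 s, so the 2% settling time is about 4τ = 0.0386 s.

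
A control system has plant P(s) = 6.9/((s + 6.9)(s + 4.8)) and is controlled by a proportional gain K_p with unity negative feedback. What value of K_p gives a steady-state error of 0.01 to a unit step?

For a type-0 loop with proportional control, e_ss = 1/(1 + K_p·P(0)).
P(0) = 0.2083. Require 1/(1 + K_p·0.2083) = 0.01, so 1 + 0.2083·K_p = 100.
K_p = (100 − 1)/0.2083 = 475.

K_p = 475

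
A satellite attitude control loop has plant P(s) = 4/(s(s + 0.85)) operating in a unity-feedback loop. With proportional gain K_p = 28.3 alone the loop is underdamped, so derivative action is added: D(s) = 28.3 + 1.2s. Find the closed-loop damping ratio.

ζ = 0.266

Forward path: (28.3 + 1.2s)·4/(s(s+0.85)). The closed-loop characteristic equation is s² + (0.85 + 4·1.2)s + 4·28.3 = 0.
That is s² + 5.65s + 113.2 = 0, so ω_n = 10.64 rad/s and ζ = 5.65/(2·10.64) = 0.2655.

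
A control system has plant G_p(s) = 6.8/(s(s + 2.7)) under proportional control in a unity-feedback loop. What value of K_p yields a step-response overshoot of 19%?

K_p = 1.23

From %OS = 100·exp(−πζ/√(1−ζ²)) = 19%, ζ = −ln(0.19)/√(π²+ln²(0.19)) = 0.4673.
Characteristic equation s² + 2.7s + 6.8K_p = 0 gives ζ = 2.7/(2√(6.8K_p)).
Setting ζ = 0.4673: √(6.8K_p) = 2.7/(2·0.4673) = 2.889, so K_p = 8.344/6.8 = 1.23.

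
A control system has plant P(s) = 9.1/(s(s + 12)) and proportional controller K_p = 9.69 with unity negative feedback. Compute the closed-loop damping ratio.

ζ = 0.639

1 + K_p·P(s) = 0 gives s² + 12s + 88.18 = 0.
So ω_n² = 88.18 ⇒ ω_n = 9.39 rad/s, and ζ = 12/(2ω_n) = 0.639.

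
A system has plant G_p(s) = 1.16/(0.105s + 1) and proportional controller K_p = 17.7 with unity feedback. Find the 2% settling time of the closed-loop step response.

T_s ≈ 0.0195 s

Closed loop: T(s) = K_p·G_p/(1+K_p·G_p) = 20.53/(0.105s + 1 + 20.53), with pole at s = −(1 + 20.53)/0.105 = −205.1.
τ = 1/205.1 = 0.004876 s, so 2% settling time ≈ 4τ = 0.0195 s.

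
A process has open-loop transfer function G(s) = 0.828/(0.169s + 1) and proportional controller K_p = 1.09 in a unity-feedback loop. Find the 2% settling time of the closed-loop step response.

T_s ≈ 0.355 s

Closed loop: T(s) = K_p·G/(1+K_p·G) = 0.9025/(0.169s + 1 + 0.9025), with pole at s = −(1 + 0.9025)/0.169 = −11.26.
τ = 1/11.26 = 0.08883 s, so 2% settling time ≈ 4τ = 0.355 s.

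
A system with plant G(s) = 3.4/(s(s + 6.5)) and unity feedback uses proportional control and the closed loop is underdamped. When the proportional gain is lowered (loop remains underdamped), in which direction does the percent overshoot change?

ζ = 6.5/(2√(3.4K_p)) rises as K_p falls; higher damping means less overshoot.

decrease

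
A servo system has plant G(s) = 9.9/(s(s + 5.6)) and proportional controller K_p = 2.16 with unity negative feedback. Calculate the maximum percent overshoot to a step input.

From 1 + K_pG(s) = 0: s² + 5.6s + 21.38 = 0 ⇒ ω_n = 4.624, ζ = 0.6055.
%OS = 100·exp(−πζ/√(1−ζ²)) = 100·exp(−π·0.6055/√0.6334) = 9.16%.

9.16%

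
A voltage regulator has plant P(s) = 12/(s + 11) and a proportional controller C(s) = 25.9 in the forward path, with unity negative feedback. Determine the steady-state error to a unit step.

0.0342

The loop is type 0. Static position error constant K_pos = C(0)·P(0) = 25.9·1.091 = 28.25.
Steady-state error to a unit step: e_ss = 1/(1+K_pos) = 1/29.25 = 0.0342.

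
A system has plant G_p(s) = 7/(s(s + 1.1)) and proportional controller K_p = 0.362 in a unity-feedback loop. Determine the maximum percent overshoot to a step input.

From 1 + K_pG_p(s) = 0: s² + 1.1s + 2.534 = 0 ⇒ ω_n = 1.592, ζ = 0.3455.
%OS = 100·exp(−πζ/√(1−ζ²)) = 100·exp(−π·0.3455/√0.8806) = 31.5%.

31.5%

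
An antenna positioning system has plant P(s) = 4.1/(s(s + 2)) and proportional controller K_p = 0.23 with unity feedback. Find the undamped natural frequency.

With unity feedback the closed-loop characteristic equation is s² + 2s + 0.23·4.1 = s² + 2s + 0.943 = 0.
Matching s² + 2ζω_n s + ω_n²: ω_n = √0.943 = 0.9711 rad/s and 2ζω_n = 2, so ζ = 2/(2·0.9711) = 1.03.

ω_n = 0.971 rad/s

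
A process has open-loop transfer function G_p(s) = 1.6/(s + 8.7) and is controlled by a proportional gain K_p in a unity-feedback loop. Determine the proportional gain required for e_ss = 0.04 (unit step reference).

The loop is type 0, so e_ss(step) = 1/(1 + K_pos) with K_pos = K_p·G_p(0).
G_p(0) = 0.1839. Require 1/(1 + K_p·0.1839) = 0.04, so 1 + 0.1839·K_p = 25.
K_p = (25 − 1)/0.1839 = 130.

K_p = 130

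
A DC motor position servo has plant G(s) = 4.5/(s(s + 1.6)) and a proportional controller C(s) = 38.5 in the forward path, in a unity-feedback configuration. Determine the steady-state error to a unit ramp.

0.00924

The loop has one pole at the origin (type 1). Velocity error constant K_v = lim_{s→0} s·C(s)G(s) = 38.5·4.5/1.6 = 108.3.
Steady-state error to a unit ramp: e_ss = 1/K_v = 0.00924.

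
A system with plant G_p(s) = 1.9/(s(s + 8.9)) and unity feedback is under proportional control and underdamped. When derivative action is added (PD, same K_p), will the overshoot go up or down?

decrease

The derivative term adds K·K_d to the s-coefficient of the characteristic equation, raising 2ζω_n while ω_n is unchanged; ζ increases, so overshoot decreases.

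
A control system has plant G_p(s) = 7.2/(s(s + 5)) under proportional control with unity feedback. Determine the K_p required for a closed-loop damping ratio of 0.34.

Closed-loop characteristic equation: s² + 5s + K_p·7.2 = 0.
So ω_n = √(7.2K_p) and 2ζω_n = 5, giving ζ = 5/(2√(7.2K_p)).
Setting ζ = 0.34: √(7.2K_p) = 5/(2·0.34) = 7.353, so K_p = 54.07/7.2 = 7.51.

K_p = 7.51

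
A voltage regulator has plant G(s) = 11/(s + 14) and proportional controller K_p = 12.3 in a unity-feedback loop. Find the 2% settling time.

T_s ≈ 0.0268 s

Closed-loop transfer function: T(s) = K_p·G(s)/(1 + K_p·G(s)) = 135.3/(s + 14 + 135.3) = 135.3/(s + 149.3).
Time constant τ = 1/149.3 = 0.006698 s, so the 2% settling time is about 4τ = 0.0268 s.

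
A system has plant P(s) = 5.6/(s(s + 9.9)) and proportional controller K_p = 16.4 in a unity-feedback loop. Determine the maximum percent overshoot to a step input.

From 1 + K_pP(s) = 0: s² + 9.9s + 91.84 = 0 ⇒ ω_n = 9.583, ζ = 0.5165.
%OS = 100·exp(−πζ/√(1−ζ²)) = 100·exp(−π·0.5165/√0.7332) = 15%.

15%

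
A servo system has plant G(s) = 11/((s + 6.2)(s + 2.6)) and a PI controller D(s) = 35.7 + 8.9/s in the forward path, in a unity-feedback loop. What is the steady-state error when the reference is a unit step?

0

The open loop D(s)G(s) has a pole at the origin (type 1), so the static position error constant is infinite and e_ss = 1/(1+∞) = 0.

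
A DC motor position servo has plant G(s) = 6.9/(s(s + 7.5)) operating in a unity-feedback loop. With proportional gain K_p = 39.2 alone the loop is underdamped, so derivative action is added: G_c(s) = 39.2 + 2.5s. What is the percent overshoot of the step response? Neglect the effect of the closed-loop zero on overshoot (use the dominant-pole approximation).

Forward path: (39.2 + 2.5s)·6.9/(s(s+7.5)). The closed-loop characteristic equation is s² + (7.5 + 6.9·2.5)s + 6.9·39.2 = 0.
That is s² + 24.75s + 270.5 = 0, so ω_n = 16.45 rad/s and ζ = 24.75/(2·16.45) = 0.7524.
%OS = 100·exp(−πζ/√(1−ζ²)) = 2.76%.

2.76%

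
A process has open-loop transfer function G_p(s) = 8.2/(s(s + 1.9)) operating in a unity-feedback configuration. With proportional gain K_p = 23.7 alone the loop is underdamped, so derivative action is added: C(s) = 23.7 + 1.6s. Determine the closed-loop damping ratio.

ζ = 0.539

Forward path: (23.7 + 1.6s)·8.2/(s(s+1.9)). The closed-loop characteristic equation is s² + (1.9 + 8.2·1.6)s + 8.2·23.7 = 0.
That is s² + 15.02s + 194.3 = 0, so ω_n = 13.94 rad/s and ζ = 15.02/(2·13.94) = 0.5387.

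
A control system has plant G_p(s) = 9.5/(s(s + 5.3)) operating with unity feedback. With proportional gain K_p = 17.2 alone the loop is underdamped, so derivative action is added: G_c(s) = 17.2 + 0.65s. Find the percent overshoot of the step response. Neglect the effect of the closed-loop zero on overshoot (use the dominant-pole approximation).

20.6%

Forward path: (17.2 + 0.65s)·9.5/(s(s+5.3)). The closed-loop characteristic equation is s² + (5.3 + 9.5·0.65)s + 9.5·17.2 = 0.
That is s² + 11.47s + 163.4 = 0, so ω_n = 12.78 rad/s and ζ = 11.47/(2·12.78) = 0.4488.
%OS = 100·exp(−πζ/√(1−ζ²)) = 20.6%.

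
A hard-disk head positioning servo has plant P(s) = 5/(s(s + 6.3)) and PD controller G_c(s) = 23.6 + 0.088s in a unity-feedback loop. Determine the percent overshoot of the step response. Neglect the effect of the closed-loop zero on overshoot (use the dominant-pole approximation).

35.9%

Forward path: (23.6 + 0.088s)·5/(s(s+6.3)). The closed-loop characteristic equation is s² + (6.3 + 5·0.088)s + 5·23.6 = 0.
That is s² + 6.74s + 118 = 0, so ω_n = 10.86 rad/s and ζ = 6.74/(2·10.86) = 0.3102.
%OS = 100·exp(−πζ/√(1−ζ²)) = 35.9%.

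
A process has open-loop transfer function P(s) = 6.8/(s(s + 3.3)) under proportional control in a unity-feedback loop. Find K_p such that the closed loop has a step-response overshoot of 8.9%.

K_p = 1.08

From %OS = 100·exp(−πζ/√(1−ζ²)) = 8.9%, ζ = −ln(0.089)/√(π²+ln²(0.089)) = 0.6101.
Characteristic equation s² + 3.3s + 6.8K_p = 0 gives ζ = 3.3/(2√(6.8K_p)).
Setting ζ = 0.6101: √(6.8K_p) = 3.3/(2·0.6101) = 2.704, so K_p = 7.314/6.8 = 1.08.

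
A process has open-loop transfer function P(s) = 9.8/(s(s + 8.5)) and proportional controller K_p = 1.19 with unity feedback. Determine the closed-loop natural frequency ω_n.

ω_n = 3.41 rad/s

With unity feedback the closed-loop characteristic equation is s² + 8.5s + 1.19·9.8 = s² + 8.5s + 11.66 = 0.
So ω_n² = 11.66 ⇒ ω_n = 3.415 rad/s, and ζ = 8.5/(2ω_n) = 1.24.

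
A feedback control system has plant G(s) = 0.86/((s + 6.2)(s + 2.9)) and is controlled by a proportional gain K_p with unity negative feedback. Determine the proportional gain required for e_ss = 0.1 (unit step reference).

K_p = 188

The loop is type 0, so e_ss(step) = 1/(1 + K_pos) with K_pos = K_p·G(0).
G(0) = 0.04783. Require 1/(1 + K_p·0.04783) = 0.1, so 1 + 0.04783·K_p = 10.
K_p = (10 − 1)/0.04783 = 188.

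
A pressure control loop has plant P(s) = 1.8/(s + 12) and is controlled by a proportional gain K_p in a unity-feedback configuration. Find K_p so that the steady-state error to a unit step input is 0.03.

K_p = 216

For a type-0 loop with proportional control, e_ss = 1/(1 + K_p·P(0)).
P(0) = 0.15. Require 1/(1 + K_p·0.15) = 0.03, so 1 + 0.15·K_p = 33.33.
K_p = (33.33 − 1)/0.15 = 216.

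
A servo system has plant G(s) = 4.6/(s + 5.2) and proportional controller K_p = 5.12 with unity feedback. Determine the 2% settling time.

T_s ≈ 0.139 s

Closed-loop transfer function: T(s) = K_p·G(s)/(1 + K_p·G(s)) = 23.55/(s + 5.2 + 23.55) = 23.55/(s + 28.75).
Time constant τ = 1/28.75 = 0.03478 s, so the 2% settling time is about 4τ = 0.139 s.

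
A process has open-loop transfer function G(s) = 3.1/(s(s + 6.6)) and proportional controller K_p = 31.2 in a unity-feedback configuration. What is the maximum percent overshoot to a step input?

32.7%

From 1 + K_pG(s) = 0: s² + 6.6s + 96.72 = 0 ⇒ ω_n = 9.835, ζ = 0.3355.
%OS = 100·exp(−πζ/√(1−ζ²)) = 100·exp(−π·0.3355/√0.8874) = 32.7%.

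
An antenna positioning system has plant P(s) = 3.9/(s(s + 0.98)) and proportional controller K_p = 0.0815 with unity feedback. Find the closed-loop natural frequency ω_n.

1 + K_p·P(s) = 0 gives s² + 0.98s + 0.3179 = 0.
So ω_n² = 0.3179 ⇒ ω_n = 0.5638 rad/s, and ζ = 0.98/(2ω_n) = 0.869.

ω_n = 0.564 rad/s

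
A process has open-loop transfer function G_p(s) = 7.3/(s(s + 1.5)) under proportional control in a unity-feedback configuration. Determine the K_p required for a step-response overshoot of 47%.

K_p = 1.41

From %OS = 100·exp(−πζ/√(1−ζ²)) = 47%, ζ = −ln(0.47)/√(π²+ln²(0.47)) = 0.2337.
Characteristic equation s² + 1.5s + 7.3K_p = 0 gives ζ = 1.5/(2√(7.3K_p)).
Setting ζ = 0.2337: √(7.3K_p) = 1.5/(2·0.2337) = 3.21, so K_p = 10.3/7.3 = 1.41.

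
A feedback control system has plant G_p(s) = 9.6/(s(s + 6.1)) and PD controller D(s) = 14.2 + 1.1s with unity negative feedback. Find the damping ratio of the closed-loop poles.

ζ = 0.713

Forward path: (14.2 + 1.1s)·9.6/(s(s+6.1)). The closed-loop characteristic equation is s² + (6.1 + 9.6·1.1)s + 9.6·14.2 = 0.
That is s² + 16.66s + 136.3 = 0, so ω_n = 11.68 rad/s and ζ = 16.66/(2·11.68) = 0.7135.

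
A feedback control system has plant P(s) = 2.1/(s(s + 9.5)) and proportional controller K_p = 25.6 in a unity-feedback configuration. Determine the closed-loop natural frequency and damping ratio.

The closed-loop denominator is s(s+9.5) + 25.6·2.1 = s² + 9.5s + 53.76.
So ω_n² = 53.76 ⇒ ω_n = 7.332 rad/s, and ζ = 9.5/(2ω_n) = 0.648.

ω_n = 7.33 rad/s, ζ = 0.648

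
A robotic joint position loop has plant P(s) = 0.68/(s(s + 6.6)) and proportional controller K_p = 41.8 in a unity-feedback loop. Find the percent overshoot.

The closed-loop denominator s² + 6.6s + 28.42 gives ω_n = √28.42 = 5.331 and ζ = 6.6/(2ω_n) = 0.619.
%OS = 100·exp(−πζ/√(1−ζ²)) = 100·exp(−π·0.619/√0.6169) = 8.41%.

8.41%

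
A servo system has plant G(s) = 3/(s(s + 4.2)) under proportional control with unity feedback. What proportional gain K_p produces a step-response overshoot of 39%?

From %OS = 100·exp(−πζ/√(1−ζ²)) = 39%, ζ = −ln(0.39)/√(π²+ln²(0.39)) = 0.2871.
Characteristic equation s² + 4.2s + 3K_p = 0 gives ζ = 4.2/(2√(3K_p)).
Setting ζ = 0.2871: √(3K_p) = 4.2/(2·0.2871) = 7.314, so K_p = 53.5/3 = 17.8.

K_p = 17.8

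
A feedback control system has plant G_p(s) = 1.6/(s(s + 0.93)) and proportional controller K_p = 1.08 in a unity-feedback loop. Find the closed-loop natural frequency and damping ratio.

ω_n = 1.31 rad/s, ζ = 0.354

The closed-loop denominator is s(s+0.93) + 1.08·1.6 = s² + 0.93s + 1.728.
So ω_n² = 1.728 ⇒ ω_n = 1.315 rad/s, and ζ = 0.93/(2ω_n) = 0.354.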